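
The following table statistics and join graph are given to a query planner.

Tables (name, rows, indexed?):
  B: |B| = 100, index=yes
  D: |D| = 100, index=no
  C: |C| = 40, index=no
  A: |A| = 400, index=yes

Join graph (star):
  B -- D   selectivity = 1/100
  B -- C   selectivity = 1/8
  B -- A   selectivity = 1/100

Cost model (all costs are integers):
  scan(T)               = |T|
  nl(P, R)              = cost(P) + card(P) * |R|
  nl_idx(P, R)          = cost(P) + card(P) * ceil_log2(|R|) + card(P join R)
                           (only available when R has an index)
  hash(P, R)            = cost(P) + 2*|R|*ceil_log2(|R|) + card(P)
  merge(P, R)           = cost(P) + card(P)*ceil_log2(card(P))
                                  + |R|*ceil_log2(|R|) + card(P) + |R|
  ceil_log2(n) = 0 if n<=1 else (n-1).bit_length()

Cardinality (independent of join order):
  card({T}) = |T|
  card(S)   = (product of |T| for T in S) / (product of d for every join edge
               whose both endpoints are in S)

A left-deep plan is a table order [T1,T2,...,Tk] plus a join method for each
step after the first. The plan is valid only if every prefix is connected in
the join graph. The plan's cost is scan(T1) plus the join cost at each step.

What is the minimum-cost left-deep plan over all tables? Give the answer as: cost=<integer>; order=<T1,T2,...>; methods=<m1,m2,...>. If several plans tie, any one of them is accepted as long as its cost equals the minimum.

Selinger DP (subsets sized 1..n):
  {B}: scan cost=100, card=100
  {D}: scan cost=100, card=100
  {C}: scan cost=40, card=40
  {A}: scan cost=400, card=400
  {BD}: card=100; try (B,nl_idx)→900, (D,hash)→1600, (B,hash)→1600, (D,merge)→1700, (B,merge)→1700, (D,nl)→10100 …(+1); best=900 via (B,nl_idx)
  {BC}: card=500; try (C,hash)→680, (B,nl_idx)→820, (B,merge)→1120, (C,merge)→1180, (B,hash)→1480, (B,nl)→4040 …(+1); best=680 via (C,hash)
  {AB}: card=400; try (A,nl_idx)→1400, (B,hash)→2200, (B,nl_idx)→3600, (A,merge)→4900, (B,merge)→5200, (A,hash)→7400 …(+2); best=1400 via (A,nl_idx)
  {BCD}: card=500; try (C,hash)→1480, (C,merge)→1980, (D,hash)→2580, (C,nl)→4900, (D,merge)→6480, (D,nl)→50680; best=1480 via (C,hash)
  {ABD}: card=400; try (A,nl_idx)→2200, (D,hash)→3200, (A,merge)→5700, (D,merge)→6200, (A,hash)→8200, (A,nl)→40900 …(+1); best=2200 via (A,nl_idx)
  {ABC}: card=2000; try (C,hash)→2280, (C,merge)→5680, (A,nl_idx)→7180, (A,hash)→8380, (A,merge)→9680, (C,nl)→17400 …(+1); best=2280 via (C,hash)
  {ABCD}: card=2000; try (C,hash)→3080, (D,hash)→5680, (C,merge)→6480, (A,nl_idx)→7980, (A,hash)→9180, (A,merge)→10480 …(+4); best=3080 via (C,hash)

cost=3080; order=D,B,A,C; methods=nl_idx,nl_idx,hash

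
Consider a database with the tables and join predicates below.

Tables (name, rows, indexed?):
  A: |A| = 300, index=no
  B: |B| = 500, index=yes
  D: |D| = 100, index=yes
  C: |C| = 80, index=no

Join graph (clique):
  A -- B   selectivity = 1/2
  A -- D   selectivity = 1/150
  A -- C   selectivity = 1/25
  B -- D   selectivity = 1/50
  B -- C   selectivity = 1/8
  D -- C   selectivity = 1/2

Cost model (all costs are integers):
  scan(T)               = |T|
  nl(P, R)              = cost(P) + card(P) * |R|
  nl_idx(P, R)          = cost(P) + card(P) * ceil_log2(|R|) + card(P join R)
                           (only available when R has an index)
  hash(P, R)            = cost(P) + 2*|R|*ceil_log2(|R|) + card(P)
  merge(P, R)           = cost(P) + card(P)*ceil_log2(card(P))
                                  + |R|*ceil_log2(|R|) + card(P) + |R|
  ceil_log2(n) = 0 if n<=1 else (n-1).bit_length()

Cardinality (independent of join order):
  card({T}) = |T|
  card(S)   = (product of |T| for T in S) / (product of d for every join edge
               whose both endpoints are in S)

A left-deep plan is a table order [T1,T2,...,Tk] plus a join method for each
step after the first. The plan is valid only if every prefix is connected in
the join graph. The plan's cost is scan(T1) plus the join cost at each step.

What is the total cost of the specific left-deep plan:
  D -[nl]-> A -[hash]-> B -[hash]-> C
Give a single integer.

41420

step 1: scan D: cost=100, card=100
step 2: join A via nl
    card(P join A) = 100*300/(150) = 200
    cost = 100 + 100*300 = 30100
step 3: join B via hash
    card(P join B) = 200*500/(2*50) = 1000
    cost = 30100 + 2*500*9 + 200 = 39300
step 4: join C via hash
    card(P join C) = 1000*80/(25*8*2) = 200
    cost = 39300 + 2*80*7 + 1000 = 41420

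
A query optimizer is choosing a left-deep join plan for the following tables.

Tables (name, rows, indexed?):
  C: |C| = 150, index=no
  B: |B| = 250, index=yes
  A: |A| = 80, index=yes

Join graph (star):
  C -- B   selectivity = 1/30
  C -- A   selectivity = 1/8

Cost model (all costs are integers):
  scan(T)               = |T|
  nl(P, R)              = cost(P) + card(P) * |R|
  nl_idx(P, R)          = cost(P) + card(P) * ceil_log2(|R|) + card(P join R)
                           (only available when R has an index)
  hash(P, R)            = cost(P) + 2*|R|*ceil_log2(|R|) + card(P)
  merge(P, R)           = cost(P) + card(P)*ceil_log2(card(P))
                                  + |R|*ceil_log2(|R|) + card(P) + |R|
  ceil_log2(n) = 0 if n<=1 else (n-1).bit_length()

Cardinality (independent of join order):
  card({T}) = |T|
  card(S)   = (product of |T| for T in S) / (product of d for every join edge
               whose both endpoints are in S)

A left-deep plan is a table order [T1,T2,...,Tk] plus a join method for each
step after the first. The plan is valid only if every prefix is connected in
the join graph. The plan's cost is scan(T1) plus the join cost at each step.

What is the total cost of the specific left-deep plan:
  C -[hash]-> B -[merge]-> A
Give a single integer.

19940

step 1: scan C: cost=150, card=150
step 2: join B via hash
    card(P join B) = 150*250/(30) = 1250
    cost = 150 + 2*250*8 + 150 = 4300
step 3: join A via merge
    card(P join A) = 1250*80/(8) = 12500
    cost = 4300 + 1250*11 + 80*7 + 1250 + 80 = 19940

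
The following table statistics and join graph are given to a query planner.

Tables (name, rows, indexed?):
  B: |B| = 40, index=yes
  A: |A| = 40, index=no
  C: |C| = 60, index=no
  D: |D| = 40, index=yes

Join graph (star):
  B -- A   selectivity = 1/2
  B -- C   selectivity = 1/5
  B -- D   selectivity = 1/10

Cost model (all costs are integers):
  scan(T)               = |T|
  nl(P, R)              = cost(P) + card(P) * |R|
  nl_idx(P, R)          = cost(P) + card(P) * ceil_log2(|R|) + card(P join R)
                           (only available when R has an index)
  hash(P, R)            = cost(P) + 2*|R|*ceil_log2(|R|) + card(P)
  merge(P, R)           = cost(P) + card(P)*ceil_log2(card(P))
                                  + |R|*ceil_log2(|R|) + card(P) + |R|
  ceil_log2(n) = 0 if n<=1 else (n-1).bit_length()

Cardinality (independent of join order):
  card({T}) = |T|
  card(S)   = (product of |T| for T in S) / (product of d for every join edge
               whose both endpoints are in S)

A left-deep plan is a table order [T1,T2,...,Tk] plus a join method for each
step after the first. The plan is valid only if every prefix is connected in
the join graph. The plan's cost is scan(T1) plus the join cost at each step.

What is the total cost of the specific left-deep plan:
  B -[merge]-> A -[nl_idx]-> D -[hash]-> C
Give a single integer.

step 1: scan B: cost=40, card=40
step 2: join A via merge
    card(P join A) = 40*40/(2) = 800
    cost = 40 + 40*6 + 40*6 + 40 + 40 = 600
step 3: join D via nl_idx
    card(P join D) = 800*40/(10) = 3200
    cost = 600 + 800*6 + 3200 = 8600
step 4: join C via hash
    card(P join C) = 3200*60/(5) = 38400
    cost = 8600 + 2*60*6 + 3200 = 12520

12520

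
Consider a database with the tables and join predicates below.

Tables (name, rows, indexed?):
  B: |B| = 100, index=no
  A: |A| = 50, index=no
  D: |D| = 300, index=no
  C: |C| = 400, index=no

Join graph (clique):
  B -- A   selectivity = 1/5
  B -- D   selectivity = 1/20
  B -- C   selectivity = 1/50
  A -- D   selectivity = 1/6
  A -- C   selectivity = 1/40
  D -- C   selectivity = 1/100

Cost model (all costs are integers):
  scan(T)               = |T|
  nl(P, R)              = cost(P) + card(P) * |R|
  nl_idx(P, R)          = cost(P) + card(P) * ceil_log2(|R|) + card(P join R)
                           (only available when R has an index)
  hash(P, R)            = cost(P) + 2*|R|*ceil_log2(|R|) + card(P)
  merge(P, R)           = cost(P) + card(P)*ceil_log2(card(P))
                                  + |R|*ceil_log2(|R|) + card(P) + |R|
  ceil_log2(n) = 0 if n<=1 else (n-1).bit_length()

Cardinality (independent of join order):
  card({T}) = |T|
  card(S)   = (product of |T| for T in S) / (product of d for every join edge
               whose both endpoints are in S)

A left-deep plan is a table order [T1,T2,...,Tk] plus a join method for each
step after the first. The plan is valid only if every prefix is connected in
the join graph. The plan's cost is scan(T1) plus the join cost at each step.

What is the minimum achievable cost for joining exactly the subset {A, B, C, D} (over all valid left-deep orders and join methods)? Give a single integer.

Selinger DP over subsets of {A,B,C,D}:
  {B}: scan cost=100, card=100
  {A}: scan cost=50, card=50
  {D}: scan cost=300, card=300
  {C}: scan cost=400, card=400
  {AB}: card=1000; try (A,hash)→800, (B,merge)→1200, (A,merge)→1250, (B,hash)→1500, (B,nl)→5050, (A,nl)→5100; best=800 via (A,hash)
  {BD}: card=1500; try (B,hash)→2000, (D,merge)→3900, (B,merge)→4100, (D,hash)→5600, (D,nl)→30100, (B,nl)→30300; best=2000 via (B,hash)
  {BC}: card=800; try (B,hash)→2200, (C,merge)→4900, (B,merge)→5200, (C,hash)→7400, (C,nl)→40100, (B,nl)→40400; best=2200 via (B,hash)
  {AD}: card=2500; try (A,hash)→1200, (D,merge)→3400, (A,merge)→3650, (D,hash)→5500, (D,nl)→15050, (A,nl)→15300; best=1200 via (A,hash)
  {AC}: card=500; try (A,hash)→1400, (C,merge)→4400, (A,merge)→4750, (C,hash)→7300, (C,nl)→20050, (A,nl)→20400; best=1400 via (A,hash)
  {CD}: card=1200; try (D,hash)→6200, (C,merge)→7300, (D,merge)→7400, (C,hash)→7800, (C,nl)→120300, (D,nl)→120400; best=6200 via (D,hash)
  {ABD}: card=2500; try (A,hash)→4100, (B,hash)→5100, (D,hash)→7200, (D,merge)→14800, (A,merge)→20350, (B,merge)→34500 …(+3); best=4100 via (A,hash)
  {ABC}: card=200; try (B,hash)→3300, (A,hash)→3600, (B,merge)→7200, (C,hash)→9000, (A,merge)→11350, (C,merge)→15800 …(+3); best=3300 via (B,hash)
  {BCD}: card=120; try (D,hash)→8400, (B,hash)→8800, (C,hash)→10700, (D,merge)→14000, (B,merge)→21400, (C,merge)→24000 …(+3); best=8400 via (D,hash)
  {ACD}: card=250; try (D,hash)→7300, (A,hash)→8000, (D,merge)→9400, (C,hash)→10900, (A,merge)→20950, (C,merge)→37700 …(+3); best=7300 via (D,hash)
  {ABCD}: card=5; try (D,merge)→8100, (D,hash)→8900, (B,hash)→8950, (A,hash)→9120, (A,merge)→9710, (B,merge)→10350 …(+6); best=8100 via (D,merge)

8100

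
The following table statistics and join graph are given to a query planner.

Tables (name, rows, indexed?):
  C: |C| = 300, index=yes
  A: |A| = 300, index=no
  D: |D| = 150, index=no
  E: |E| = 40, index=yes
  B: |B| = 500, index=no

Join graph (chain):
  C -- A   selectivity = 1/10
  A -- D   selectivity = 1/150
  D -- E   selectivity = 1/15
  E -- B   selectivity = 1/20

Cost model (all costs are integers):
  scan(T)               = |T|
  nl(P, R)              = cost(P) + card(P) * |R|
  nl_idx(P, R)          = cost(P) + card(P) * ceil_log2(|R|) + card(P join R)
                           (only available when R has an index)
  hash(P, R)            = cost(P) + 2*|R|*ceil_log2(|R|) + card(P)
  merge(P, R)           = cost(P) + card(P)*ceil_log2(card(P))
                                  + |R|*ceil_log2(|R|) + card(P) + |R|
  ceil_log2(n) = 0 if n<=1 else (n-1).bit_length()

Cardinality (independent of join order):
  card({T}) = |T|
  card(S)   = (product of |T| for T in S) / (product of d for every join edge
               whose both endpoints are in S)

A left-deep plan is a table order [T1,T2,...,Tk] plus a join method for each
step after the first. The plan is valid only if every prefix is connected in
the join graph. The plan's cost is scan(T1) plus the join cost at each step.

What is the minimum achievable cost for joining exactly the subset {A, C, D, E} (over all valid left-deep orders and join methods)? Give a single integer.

9980

Selinger DP over subsets of {A,C,D,E}:
  {C}: scan cost=300, card=300
  {A}: scan cost=300, card=300
  {D}: scan cost=150, card=150
  {E}: scan cost=40, card=40
  {AC}: card=9000; try (C,hash)→6000, (A,hash)→6000, (C,merge)→6300, (A,merge)→6300, (C,nl_idx)→12000, (C,nl)→90300 …(+1); best=6000 via (C,hash)
  {AD}: card=300; try (D,hash)→3000, (A,merge)→4500, (D,merge)→4650, (A,hash)→5700, (A,nl)→45150, (D,nl)→45300; best=3000 via (D,hash)
  {DE}: card=400; try (E,hash)→780, (E,nl_idx)→1450, (D,merge)→1670, (E,merge)→1780, (D,hash)→2480, (D,nl)→6040 …(+1); best=780 via (E,hash)
  {ACD}: card=9000; try (C,hash)→8700, (C,merge)→9000, (C,nl_idx)→14700, (D,hash)→17400, (C,nl)→93000, (D,merge)→142350 …(+1); best=8700 via (C,hash)
  {ADE}: card=800; try (E,hash)→3780, (E,nl_idx)→5600, (E,merge)→6280, (A,hash)→6580, (A,merge)→7780, (E,nl)→15000 …(+1); best=3780 via (E,hash)
  {ACDE}: card=24000; try (C,hash)→9980, (C,merge)→15580, (E,hash)→18180, (C,nl_idx)→34980, (E,nl_idx)→86700, (E,merge)→143980 …(+2); best=9980 via (C,hash)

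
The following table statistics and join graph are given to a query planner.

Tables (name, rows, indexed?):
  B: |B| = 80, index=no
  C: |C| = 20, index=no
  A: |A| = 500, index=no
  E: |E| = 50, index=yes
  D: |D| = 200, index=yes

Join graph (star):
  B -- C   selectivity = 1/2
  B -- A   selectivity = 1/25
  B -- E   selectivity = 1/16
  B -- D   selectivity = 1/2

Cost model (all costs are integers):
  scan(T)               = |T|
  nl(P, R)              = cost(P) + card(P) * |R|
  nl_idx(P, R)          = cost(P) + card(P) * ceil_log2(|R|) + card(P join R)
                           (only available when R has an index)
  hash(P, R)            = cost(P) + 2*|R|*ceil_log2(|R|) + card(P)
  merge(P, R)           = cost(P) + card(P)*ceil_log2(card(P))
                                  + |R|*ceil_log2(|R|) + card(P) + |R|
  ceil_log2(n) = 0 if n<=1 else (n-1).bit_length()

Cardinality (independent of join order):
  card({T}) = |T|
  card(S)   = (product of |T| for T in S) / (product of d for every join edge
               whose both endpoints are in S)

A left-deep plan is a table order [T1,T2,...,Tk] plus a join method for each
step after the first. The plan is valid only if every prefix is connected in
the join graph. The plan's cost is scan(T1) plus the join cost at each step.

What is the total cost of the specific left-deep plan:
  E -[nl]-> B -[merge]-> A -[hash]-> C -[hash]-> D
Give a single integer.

69700

step 1: scan E: cost=50, card=50
step 2: join B via nl
    card(P join B) = 50*80/(16) = 250
    cost = 50 + 50*80 = 4050
step 3: join A via merge
    card(P join A) = 250*500/(25) = 5000
    cost = 4050 + 250*8 + 500*9 + 250 + 500 = 11300
step 4: join C via hash
    card(P join C) = 5000*20/(2) = 50000
    cost = 11300 + 2*20*5 + 5000 = 16500
step 5: join D via hash
    card(P join D) = 50000*200/(2) = 5000000
    cost = 16500 + 2*200*8 + 50000 = 69700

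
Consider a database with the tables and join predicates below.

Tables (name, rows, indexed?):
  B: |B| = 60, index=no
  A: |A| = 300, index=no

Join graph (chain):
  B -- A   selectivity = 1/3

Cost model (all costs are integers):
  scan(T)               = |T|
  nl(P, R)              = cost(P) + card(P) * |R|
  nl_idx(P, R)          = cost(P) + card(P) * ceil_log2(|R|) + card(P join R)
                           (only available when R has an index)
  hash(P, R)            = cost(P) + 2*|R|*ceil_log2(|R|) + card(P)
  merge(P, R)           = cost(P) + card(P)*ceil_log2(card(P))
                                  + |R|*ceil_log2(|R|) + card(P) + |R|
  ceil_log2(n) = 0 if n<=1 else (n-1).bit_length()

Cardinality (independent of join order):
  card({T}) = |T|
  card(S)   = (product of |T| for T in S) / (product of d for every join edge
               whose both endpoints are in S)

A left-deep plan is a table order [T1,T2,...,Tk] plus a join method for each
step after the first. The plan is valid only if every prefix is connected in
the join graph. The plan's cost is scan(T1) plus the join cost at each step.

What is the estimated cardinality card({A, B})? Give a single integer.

6000

Tables in S: A(300), B(60)
Edges inside S: B-A(d=3)
numerator = 300 * 60 = 18000
denominator = 3 = 3
card(S) = 18000 / 3 = 6000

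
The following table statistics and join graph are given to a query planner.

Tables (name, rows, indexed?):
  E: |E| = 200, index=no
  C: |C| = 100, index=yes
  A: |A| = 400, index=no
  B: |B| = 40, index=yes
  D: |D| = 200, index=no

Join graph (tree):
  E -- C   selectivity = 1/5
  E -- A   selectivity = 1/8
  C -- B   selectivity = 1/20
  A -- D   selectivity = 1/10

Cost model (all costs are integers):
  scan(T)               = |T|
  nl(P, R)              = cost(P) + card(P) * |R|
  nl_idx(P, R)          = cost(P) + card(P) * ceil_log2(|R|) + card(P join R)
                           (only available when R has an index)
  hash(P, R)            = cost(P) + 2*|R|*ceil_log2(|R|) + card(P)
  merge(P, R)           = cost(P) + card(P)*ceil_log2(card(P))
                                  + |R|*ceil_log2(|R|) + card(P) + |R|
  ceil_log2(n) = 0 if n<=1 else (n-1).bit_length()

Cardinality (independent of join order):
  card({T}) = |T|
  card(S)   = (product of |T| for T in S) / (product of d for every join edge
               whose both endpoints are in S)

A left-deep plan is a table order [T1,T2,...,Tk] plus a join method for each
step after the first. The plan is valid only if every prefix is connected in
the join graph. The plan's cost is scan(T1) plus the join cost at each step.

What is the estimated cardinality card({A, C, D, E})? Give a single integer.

4000000

Tables in S: A(400), C(100), D(200), E(200)
Edges inside S: E-C(d=5), E-A(d=8), A-D(d=10)
numerator = 400 * 100 * 200 * 200 = 1600000000
denominator = 5 * 8 * 10 = 400
card(S) = 1600000000 / 400 = 4000000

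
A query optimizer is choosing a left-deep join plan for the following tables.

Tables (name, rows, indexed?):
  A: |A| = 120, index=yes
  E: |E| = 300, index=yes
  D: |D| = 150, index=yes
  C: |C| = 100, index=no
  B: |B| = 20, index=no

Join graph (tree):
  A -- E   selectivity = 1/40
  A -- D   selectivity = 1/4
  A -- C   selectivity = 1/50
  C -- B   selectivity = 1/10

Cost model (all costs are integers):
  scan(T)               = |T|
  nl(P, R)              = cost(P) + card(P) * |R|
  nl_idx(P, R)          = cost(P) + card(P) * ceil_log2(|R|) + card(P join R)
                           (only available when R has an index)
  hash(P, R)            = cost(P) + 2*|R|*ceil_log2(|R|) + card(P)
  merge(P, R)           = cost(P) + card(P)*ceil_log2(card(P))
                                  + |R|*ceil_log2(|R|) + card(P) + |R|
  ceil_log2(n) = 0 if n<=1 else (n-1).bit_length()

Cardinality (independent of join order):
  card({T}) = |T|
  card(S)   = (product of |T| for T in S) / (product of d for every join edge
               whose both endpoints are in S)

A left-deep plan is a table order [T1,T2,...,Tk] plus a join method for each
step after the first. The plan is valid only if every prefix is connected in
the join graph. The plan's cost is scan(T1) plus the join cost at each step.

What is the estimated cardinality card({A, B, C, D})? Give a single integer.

18000

Tables in S: A(120), B(20), C(100), D(150)
Edges inside S: A-D(d=4), A-C(d=50), C-B(d=10)
numerator = 120 * 20 * 100 * 150 = 36000000
denominator = 4 * 50 * 10 = 2000
card(S) = 36000000 / 2000 = 18000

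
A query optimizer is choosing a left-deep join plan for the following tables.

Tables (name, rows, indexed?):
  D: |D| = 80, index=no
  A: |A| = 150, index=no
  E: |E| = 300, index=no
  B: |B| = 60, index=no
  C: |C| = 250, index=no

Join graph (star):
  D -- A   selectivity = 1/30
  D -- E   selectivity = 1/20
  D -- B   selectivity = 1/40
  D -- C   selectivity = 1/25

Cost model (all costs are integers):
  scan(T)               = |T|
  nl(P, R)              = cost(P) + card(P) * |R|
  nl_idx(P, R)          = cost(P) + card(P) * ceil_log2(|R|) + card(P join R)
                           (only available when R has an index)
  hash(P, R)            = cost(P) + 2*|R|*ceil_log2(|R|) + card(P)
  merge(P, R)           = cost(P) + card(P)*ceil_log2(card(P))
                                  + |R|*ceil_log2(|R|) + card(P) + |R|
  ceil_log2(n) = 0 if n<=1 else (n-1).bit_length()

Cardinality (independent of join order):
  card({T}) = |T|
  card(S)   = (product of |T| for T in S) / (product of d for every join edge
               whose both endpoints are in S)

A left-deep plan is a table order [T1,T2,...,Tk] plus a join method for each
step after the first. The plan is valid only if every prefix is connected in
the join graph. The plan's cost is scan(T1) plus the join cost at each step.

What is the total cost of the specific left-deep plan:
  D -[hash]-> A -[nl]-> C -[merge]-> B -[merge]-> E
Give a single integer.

step 1: scan D: cost=80, card=80
step 2: join A via hash
    card(P join A) = 80*150/(30) = 400
    cost = 80 + 2*150*8 + 80 = 2560
step 3: join C via nl
    card(P join C) = 400*250/(25) = 4000
    cost = 2560 + 400*250 = 102560
step 4: join B via merge
    card(P join B) = 4000*60/(40) = 6000
    cost = 102560 + 4000*12 + 60*6 + 4000 + 60 = 154980
step 5: join E via merge
    card(P join E) = 6000*300/(20) = 90000
    cost = 154980 + 6000*13 + 300*9 + 6000 + 300 = 241980

241980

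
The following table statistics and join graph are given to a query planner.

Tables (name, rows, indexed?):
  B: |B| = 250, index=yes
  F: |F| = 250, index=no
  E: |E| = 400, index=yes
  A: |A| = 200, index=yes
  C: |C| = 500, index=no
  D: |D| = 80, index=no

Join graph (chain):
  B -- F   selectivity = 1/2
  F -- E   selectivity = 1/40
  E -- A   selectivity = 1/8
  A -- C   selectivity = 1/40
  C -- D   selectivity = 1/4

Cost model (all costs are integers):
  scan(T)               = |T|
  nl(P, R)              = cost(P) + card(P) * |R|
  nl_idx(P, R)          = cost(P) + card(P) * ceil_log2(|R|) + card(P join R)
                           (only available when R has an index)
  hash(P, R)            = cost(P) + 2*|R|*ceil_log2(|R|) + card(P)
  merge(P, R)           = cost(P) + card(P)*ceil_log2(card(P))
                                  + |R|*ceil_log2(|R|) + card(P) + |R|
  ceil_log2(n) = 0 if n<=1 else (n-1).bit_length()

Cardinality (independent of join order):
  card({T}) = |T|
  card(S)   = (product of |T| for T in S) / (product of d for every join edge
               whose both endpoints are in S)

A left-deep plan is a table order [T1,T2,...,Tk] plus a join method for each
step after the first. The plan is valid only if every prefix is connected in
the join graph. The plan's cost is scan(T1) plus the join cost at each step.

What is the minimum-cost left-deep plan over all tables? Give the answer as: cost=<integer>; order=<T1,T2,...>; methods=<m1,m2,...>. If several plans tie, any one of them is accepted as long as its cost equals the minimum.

Selinger DP (subsets sized 1..n):
  {B}: scan cost=250, card=250
  {F}: scan cost=250, card=250
  {E}: scan cost=400, card=400
  {A}: scan cost=200, card=200
  {C}: scan cost=500, card=500
  {D}: scan cost=80, card=80
  {BF}: card=31250; try (F,hash)→4500, (B,hash)→4500, (F,merge)→4750, (B,merge)→4750, (B,nl_idx)→33500, (F,nl)→62750 …(+1); best=4500 via (F,hash)
  {EF}: card=2500; try (F,hash)→4800, (E,nl_idx)→5000, (E,merge)→6500, (F,merge)→6650, (E,hash)→7700, (E,nl)→100250 …(+1); best=4800 via (F,hash)
  {AE}: card=10000; try (A,hash)→4000, (E,merge)→6000, (A,merge)→6200, (E,hash)→7600, (E,nl_idx)→12000, (A,nl_idx)→13600 …(+2); best=4000 via (A,hash)
  {AC}: card=2500; try (A,hash)→4200, (C,merge)→7000, (A,nl_idx)→7000, (A,merge)→7300, (C,hash)→9400, (C,nl)→100200 …(+1); best=4200 via (A,hash)
  {CD}: card=10000; try (D,hash)→2120, (C,merge)→5720, (D,merge)→6140, (C,hash)→9160, (C,nl)→40080, (D,nl)→40500; best=2120 via (D,hash)
  {BEF}: card=312500; try (B,hash)→11300, (B,merge)→39550, (E,hash)→42950, (B,nl_idx)→337300, (E,merge)→508500, (E,nl_idx)→598250 …(+2); best=11300 via (B,hash)
  {AEF}: card=62500; try (A,hash)→10500, (F,hash)→18000, (A,merge)→39100, (A,nl_idx)→87300, (F,merge)→156250, (A,nl)→504800 …(+1); best=10500 via (A,hash)
  {ACE}: card=125000; try (E,hash)→13900, (C,hash)→23000, (E,merge)→40700, (E,nl_idx)→151700, (C,merge)→159000, (E,nl)→1004200 …(+1); best=13900 via (E,hash)
  {ACD}: card=50000; try (D,hash)→7820, (A,hash)→15320, (D,merge)→37340, (A,nl_idx)→132120, (A,merge)→153920, (D,nl)→204200 …(+1); best=7820 via (D,hash)
  {ABEF}: card=7812500; try (B,hash)→77000, (A,hash)→327000, (B,merge)→1075250, (A,merge)→6263100, (B,nl_idx)→8323000, (A,nl_idx)→10323800 …(+2); best=77000 via (B,hash)
  {ACEF}: card=781250; try (C,hash)→82000, (F,hash)→142900, (C,merge)→1078000, (F,merge)→2266150, (C,nl)→31260500, (F,nl)→31263900; best=82000 via (C,hash)
  {ACDE}: card=2500000; try (E,hash)→65020, (D,hash)→140020, (E,merge)→861820, (D,merge)→2264540, (E,nl_idx)→2957820, (D,nl)→10013900 …(+1); best=65020 via (E,hash)
  {ABCEF}: card=97656250; try (B,hash)→867250, (C,hash)→7898500, (B,merge)→16490500, (B,nl_idx)→103988250, (C,merge)→187582000, (B,nl)→195394500 …(+1); best=867250 via (B,hash)
  {ACDEF}: card=15625000; try (D,hash)→864370, (F,hash)→2569020, (D,merge)→16488890, (F,merge)→57567270, (D,nl)→62582000, (F,nl)→625065020; best=864370 via (D,hash)
  {ABCDEF}: card=1953125000; try (B,hash)→16493370, (D,hash)→98524620, (B,merge)→391491620, (B,nl_idx)→2078989370, (D,merge)→2735242890, (B,nl)→3907114370 …(+1); best=16493370 via (B,hash)

cost=16493370; order=E,F,A,C,D,B; methods=hash,hash,hash,hash,hash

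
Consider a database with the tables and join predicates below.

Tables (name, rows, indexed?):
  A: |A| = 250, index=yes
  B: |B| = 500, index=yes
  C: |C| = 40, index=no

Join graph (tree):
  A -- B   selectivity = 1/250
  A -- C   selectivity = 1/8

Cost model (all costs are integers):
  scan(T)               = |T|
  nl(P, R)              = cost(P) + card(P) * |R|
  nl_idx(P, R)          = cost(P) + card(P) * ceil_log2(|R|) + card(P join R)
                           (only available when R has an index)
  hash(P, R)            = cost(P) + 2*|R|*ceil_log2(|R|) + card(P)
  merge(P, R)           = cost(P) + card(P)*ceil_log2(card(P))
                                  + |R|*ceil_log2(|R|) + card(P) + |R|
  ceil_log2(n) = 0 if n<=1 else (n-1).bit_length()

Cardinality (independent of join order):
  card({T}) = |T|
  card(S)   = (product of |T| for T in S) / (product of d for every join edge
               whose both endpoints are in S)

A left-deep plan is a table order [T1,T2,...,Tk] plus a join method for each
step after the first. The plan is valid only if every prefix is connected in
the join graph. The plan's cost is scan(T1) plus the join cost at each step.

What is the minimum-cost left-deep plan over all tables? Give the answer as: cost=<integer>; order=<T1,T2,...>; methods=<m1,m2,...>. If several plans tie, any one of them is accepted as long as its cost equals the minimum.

cost=3980; order=A,B,C; methods=nl_idx,hash

Selinger DP (subsets sized 1..n):
  {A}: scan cost=250, card=250
  {B}: scan cost=500, card=500
  {C}: scan cost=40, card=40
  {AB}: card=500; try (B,nl_idx)→3000, (A,hash)→5000, (A,nl_idx)→5000, (B,merge)→7500, (A,merge)→7750, (B,hash)→9500 …(+2); best=3000 via (B,nl_idx)
  {AC}: card=1250; try (C,hash)→980, (A,nl_idx)→1610, (A,merge)→2570, (C,merge)→2780, (A,hash)→4080, (A,nl)→10040 …(+1); best=980 via (C,hash)
  {ABC}: card=2500; try (C,hash)→3980, (C,merge)→8280, (B,hash)→11230, (B,nl_idx)→14730, (B,merge)→20980, (C,nl)→23000 …(+1); best=3980 via (C,hash)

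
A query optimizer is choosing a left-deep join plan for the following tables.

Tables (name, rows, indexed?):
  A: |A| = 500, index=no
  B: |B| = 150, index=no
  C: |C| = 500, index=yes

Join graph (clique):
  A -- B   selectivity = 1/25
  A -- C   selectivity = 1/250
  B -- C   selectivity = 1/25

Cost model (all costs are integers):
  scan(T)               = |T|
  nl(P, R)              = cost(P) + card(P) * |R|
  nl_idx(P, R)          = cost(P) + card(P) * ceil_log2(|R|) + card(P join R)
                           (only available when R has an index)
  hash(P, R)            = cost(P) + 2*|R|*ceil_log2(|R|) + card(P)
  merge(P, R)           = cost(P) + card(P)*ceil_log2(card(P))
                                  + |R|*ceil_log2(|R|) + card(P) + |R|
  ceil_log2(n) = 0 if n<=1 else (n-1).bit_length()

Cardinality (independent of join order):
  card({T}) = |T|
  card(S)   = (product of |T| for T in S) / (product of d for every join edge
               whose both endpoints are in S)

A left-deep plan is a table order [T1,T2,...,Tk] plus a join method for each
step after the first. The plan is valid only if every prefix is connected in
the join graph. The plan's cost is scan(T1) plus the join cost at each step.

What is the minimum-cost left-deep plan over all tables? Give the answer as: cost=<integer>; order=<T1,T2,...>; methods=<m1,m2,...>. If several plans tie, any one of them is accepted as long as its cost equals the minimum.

cost=9400; order=A,C,B; methods=nl_idx,hash

Selinger DP (subsets sized 1..n):
  {A}: scan cost=500, card=500
  {B}: scan cost=150, card=150
  {C}: scan cost=500, card=500
  {AB}: card=3000; try (B,hash)→3400, (A,merge)→6500, (B,merge)→6850, (A,hash)→9300, (A,nl)→75150, (B,nl)→75500; best=3400 via (B,hash)
  {AC}: card=1000; try (C,nl_idx)→6000, (C,hash)→10000, (A,hash)→10000, (C,merge)→10500, (A,merge)→10500, (C,nl)→250500 …(+1); best=6000 via (C,nl_idx)
  {BC}: card=3000; try (B,hash)→3400, (C,nl_idx)→4500, (C,merge)→6500, (B,merge)→6850, (C,hash)→9300, (C,nl)→75150 …(+1); best=3400 via (B,hash)
  {ABC}: card=240; try (B,hash)→9400, (C,hash)→15400, (A,hash)→15400, (B,merge)→18350, (C,nl_idx)→30640, (C,merge)→47400 …(+4); best=9400 via (B,hash)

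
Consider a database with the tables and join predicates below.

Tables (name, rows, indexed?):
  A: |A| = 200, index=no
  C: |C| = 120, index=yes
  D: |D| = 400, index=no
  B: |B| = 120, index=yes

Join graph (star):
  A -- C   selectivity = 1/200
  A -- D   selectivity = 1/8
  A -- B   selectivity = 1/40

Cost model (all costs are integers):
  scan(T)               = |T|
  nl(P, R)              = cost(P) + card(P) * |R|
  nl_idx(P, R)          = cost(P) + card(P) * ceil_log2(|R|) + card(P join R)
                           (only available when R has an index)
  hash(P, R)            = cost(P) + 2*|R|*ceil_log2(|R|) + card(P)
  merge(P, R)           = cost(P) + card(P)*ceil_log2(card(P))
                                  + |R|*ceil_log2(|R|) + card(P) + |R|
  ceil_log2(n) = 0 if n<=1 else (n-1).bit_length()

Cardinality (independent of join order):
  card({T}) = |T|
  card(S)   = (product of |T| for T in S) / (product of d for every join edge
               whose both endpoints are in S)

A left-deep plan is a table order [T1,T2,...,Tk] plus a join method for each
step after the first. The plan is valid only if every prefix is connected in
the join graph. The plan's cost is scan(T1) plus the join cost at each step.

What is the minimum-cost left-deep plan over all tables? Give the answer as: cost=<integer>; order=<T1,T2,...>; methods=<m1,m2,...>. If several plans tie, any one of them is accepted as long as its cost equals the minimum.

cost=10480; order=A,C,B,D; methods=nl_idx,nl_idx,hash

Selinger DP (subsets sized 1..n):
  {A}: scan cost=200, card=200
  {C}: scan cost=120, card=120
  {D}: scan cost=400, card=400
  {B}: scan cost=120, card=120
  {AC}: card=120; try (C,nl_idx)→1720, (C,hash)→2080, (A,merge)→2880, (C,merge)→2960, (A,hash)→3440, (A,nl)→24120 …(+1); best=1720 via (C,nl_idx)
  {AD}: card=10000; try (A,hash)→4000, (D,merge)→6000, (A,merge)→6200, (D,hash)→7600, (D,nl)→80200, (A,nl)→80400; best=4000 via (A,hash)
  {AB}: card=600; try (B,hash)→2080, (B,nl_idx)→2200, (A,merge)→2880, (B,merge)→2960, (A,hash)→3440, (A,nl)→24120 …(+1); best=2080 via (B,hash)
  {ACD}: card=6000; try (D,merge)→6680, (D,hash)→9040, (C,hash)→15680, (D,nl)→49720, (C,nl_idx)→80000, (C,merge)→154960 …(+1); best=6680 via (D,merge)
  {ABC}: card=360; try (B,nl_idx)→2920, (B,hash)→3520, (B,merge)→3640, (C,hash)→4360, (C,nl_idx)→6640, (C,merge)→9640 …(+2); best=2920 via (B,nl_idx)
  {ABD}: card=30000; try (D,hash)→9880, (D,merge)→12680, (B,hash)→15680, (B,nl_idx)→104000, (B,merge)→154960, (D,nl)→242080 …(+1); best=9880 via (D,hash)
  {ABCD}: card=18000; try (D,hash)→10480, (D,merge)→10520, (B,hash)→14360, (C,hash)→41560, (B,nl_idx)→66680, (B,merge)→91640 …(+5); best=10480 via (D,hash)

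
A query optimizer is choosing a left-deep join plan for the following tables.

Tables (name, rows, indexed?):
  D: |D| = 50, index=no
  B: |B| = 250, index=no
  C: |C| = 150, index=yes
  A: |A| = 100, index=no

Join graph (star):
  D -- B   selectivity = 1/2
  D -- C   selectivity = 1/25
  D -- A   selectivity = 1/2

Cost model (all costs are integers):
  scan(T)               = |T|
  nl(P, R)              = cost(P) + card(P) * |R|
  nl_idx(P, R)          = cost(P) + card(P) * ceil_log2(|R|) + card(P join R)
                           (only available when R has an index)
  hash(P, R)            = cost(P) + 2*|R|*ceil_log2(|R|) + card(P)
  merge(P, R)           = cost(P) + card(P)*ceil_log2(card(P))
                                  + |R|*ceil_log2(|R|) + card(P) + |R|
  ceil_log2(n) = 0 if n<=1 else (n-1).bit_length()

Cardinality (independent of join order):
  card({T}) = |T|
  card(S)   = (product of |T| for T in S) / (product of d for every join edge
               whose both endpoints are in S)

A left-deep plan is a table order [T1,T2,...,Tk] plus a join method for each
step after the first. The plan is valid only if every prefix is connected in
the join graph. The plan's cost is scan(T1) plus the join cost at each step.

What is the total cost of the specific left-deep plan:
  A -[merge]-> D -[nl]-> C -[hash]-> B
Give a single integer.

step 1: scan A: cost=100, card=100
step 2: join D via merge
    card(P join D) = 100*50/(2) = 2500
    cost = 100 + 100*7 + 50*6 + 100 + 50 = 1250
step 3: join C via nl
    card(P join C) = 2500*150/(25) = 15000
    cost = 1250 + 2500*150 = 376250
step 4: join B via hash
    card(P join B) = 15000*250/(2) = 1875000
    cost = 376250 + 2*250*8 + 15000 = 395250

395250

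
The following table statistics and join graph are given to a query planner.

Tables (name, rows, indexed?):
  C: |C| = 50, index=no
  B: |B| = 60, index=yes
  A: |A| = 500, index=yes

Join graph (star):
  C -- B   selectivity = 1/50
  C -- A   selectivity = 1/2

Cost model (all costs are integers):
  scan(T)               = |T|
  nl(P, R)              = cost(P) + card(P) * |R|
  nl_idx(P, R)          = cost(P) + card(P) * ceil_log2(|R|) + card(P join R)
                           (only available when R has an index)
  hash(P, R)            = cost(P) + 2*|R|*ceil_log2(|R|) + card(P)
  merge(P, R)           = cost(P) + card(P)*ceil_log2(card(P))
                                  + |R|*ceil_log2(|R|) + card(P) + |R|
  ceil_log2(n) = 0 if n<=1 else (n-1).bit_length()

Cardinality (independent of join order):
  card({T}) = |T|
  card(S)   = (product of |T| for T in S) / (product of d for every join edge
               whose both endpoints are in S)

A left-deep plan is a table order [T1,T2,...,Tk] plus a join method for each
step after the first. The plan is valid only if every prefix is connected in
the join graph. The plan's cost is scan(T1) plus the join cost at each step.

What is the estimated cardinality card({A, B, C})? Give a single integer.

Tables in S: A(500), B(60), C(50)
Edges inside S: C-B(d=50), C-A(d=2)
numerator = 500 * 60 * 50 = 1500000
denominator = 50 * 2 = 100
card(S) = 1500000 / 100 = 15000

15000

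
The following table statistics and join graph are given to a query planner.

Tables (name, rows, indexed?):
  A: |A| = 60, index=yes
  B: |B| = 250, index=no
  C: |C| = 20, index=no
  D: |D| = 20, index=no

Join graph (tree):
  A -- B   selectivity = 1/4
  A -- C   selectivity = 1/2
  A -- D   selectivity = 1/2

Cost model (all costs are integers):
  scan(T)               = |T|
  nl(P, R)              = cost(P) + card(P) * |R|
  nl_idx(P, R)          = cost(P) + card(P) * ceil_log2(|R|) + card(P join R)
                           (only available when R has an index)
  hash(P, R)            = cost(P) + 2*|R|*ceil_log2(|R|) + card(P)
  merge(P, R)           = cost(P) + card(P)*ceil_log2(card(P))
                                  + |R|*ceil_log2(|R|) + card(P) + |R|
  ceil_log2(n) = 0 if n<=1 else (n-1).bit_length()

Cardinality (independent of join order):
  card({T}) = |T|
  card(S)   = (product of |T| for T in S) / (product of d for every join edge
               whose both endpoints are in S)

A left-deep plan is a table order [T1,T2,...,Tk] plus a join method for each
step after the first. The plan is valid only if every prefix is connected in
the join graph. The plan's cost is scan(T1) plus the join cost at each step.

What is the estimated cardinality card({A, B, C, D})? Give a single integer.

Tables in S: A(60), B(250), C(20), D(20)
Edges inside S: A-B(d=4), A-C(d=2), A-D(d=2)
numerator = 60 * 250 * 20 * 20 = 6000000
denominator = 4 * 2 * 2 = 16
card(S) = 6000000 / 16 = 375000

375000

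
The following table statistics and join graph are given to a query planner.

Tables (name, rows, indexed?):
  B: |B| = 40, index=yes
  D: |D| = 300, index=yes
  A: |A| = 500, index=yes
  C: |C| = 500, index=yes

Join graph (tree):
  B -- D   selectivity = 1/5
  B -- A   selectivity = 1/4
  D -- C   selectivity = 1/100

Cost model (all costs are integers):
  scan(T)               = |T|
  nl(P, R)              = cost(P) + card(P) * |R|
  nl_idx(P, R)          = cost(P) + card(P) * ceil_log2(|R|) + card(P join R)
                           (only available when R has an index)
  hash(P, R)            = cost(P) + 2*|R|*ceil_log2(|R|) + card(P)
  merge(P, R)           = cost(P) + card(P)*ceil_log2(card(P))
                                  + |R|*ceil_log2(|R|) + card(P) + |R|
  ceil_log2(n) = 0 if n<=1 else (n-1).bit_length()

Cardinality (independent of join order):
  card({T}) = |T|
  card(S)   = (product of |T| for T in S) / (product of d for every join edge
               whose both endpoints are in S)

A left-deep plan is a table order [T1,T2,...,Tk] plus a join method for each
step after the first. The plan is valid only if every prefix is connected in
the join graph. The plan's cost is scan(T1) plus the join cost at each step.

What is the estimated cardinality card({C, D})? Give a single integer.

Tables in S: C(500), D(300)
Edges inside S: D-C(d=100)
numerator = 500 * 300 = 150000
denominator = 100 = 100
card(S) = 150000 / 100 = 1500

1500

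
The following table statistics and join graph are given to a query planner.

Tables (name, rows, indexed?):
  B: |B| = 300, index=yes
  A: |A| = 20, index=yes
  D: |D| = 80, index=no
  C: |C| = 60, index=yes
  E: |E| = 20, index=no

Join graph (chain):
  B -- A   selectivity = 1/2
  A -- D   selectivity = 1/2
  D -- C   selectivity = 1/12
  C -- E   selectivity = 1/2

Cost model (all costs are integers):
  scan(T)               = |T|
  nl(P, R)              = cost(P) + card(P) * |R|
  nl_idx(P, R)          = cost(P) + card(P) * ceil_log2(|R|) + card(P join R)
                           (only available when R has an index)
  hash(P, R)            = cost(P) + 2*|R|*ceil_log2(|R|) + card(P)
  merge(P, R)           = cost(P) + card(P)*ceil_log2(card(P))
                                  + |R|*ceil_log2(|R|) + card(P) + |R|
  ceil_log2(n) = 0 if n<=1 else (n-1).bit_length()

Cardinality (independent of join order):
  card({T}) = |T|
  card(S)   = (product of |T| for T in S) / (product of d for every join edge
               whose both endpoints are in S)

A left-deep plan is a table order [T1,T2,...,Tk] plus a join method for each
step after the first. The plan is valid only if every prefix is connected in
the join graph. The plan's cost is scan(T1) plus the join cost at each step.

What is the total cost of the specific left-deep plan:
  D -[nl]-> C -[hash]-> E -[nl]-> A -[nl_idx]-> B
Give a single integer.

6445480

step 1: scan D: cost=80, card=80
step 2: join C via nl
    card(P join C) = 80*60/(12) = 400
    cost = 80 + 80*60 = 4880
step 3: join E via hash
    card(P join E) = 400*20/(2) = 4000
    cost = 4880 + 2*20*5 + 400 = 5480
step 4: join A via nl
    card(P join A) = 4000*20/(2) = 40000
    cost = 5480 + 4000*20 = 85480
step 5: join B via nl_idx
    card(P join B) = 40000*300/(2) = 6000000
    cost = 85480 + 40000*9 + 6000000 = 6445480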